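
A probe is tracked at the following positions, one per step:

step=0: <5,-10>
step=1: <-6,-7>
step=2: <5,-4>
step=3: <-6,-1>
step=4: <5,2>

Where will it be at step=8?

<5,14>

First: cycles through 5, -6 every 2 steps. Step 8 lands at position 0 of the cycle → 5.
Second: linear, +3 per step → 14 at step 8.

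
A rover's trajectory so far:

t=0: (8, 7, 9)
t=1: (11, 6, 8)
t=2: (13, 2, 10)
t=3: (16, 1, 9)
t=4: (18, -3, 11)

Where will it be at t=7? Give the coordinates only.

The moves between consecutive positions are (+3, -1, -1), (+2, -4, +2), (+3, -1, -1), (+2, -4, +2); they repeat the 2-cycle [(+3, -1, -1), (+2, -4, +2)].
step 5: apply (+3, -1, -1) → (21, -4, 10)
step 6: apply (+2, -4, +2) → (23, -8, 12)
step 7: apply (+3, -1, -1) → (26, -9, 11)

(26, -9, 11)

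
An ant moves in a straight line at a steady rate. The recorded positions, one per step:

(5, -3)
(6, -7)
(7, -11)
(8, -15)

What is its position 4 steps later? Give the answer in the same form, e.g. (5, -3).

Each step adds (+1, -4) to the position.
step 4: (8, -15) + (+1, -4) → (9, -19)
step 5: (9, -19) + (+1, -4) → (10, -23)
step 6: (10, -23) + (+1, -4) → (11, -27)
step 7: (11, -27) + (+1, -4) → (12, -31)

(12, -31)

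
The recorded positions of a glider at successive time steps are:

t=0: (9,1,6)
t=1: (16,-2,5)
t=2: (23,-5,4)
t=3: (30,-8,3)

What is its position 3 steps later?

(51,-17,0)

Constant displacement of (+7,-3,-1) per step.
step 4: (30,-8,3) + (+7,-3,-1) → (37,-11,2)
step 5: (37,-11,2) + (+7,-3,-1) → (44,-14,1)
step 6: (44,-14,1) + (+7,-3,-1) → (51,-17,0)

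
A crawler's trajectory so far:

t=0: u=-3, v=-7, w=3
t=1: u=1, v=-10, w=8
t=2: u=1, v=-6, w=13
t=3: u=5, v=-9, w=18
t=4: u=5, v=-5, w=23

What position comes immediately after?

u=9, v=-8, w=28

Differencing gives (+4,-3,+5), (+0,+4,+5), (+4,-3,+5), (+0,+4,+5). This is the pattern (+4,-3,+5), (+0,+4,+5) repeated.
step 5: apply (+4,-3,+5) → u=9, v=-8, w=28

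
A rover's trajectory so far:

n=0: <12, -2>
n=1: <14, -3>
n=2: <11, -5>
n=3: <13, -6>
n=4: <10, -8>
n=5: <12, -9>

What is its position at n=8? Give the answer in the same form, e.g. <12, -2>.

Step-to-step displacements: <+2, -1>, <-3, -2>, <+2, -1>, <-3, -2>, <+2, -1> — a repeating cycle of length 2.
step 6: apply <-3, -2> → <9, -11>
step 7: apply <+2, -1> → <11, -12>
step 8: apply <-3, -2> → <8, -14>

<8, -14>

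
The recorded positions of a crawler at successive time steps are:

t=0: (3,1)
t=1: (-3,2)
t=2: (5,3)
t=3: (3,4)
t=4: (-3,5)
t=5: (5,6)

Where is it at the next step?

(3,7)

The first coordinate repeats the cycle [3, -3, 5] with period 3; step 6 mod 3 = 0, giving 3.
The second coordinate changes by +1 each step, so at step 6 it is 1 + 6·(1) = 7.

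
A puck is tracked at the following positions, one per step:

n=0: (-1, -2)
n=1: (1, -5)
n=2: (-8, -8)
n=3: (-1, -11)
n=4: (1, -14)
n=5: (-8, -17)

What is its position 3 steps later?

(-8, -26)

The first coordinate repeats the cycle [-1, 1, -8] with period 3; step 8 mod 3 = 2, giving -8.
The second coordinate changes by -3 each step, so at step 8 it is -2 + 8·(-3) = -26.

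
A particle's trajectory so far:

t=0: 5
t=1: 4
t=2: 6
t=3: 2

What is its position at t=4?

10

Consecutive displacements -1, +2, -4 scale by a factor of -2 each step.
step 4: 2 + 8 → 10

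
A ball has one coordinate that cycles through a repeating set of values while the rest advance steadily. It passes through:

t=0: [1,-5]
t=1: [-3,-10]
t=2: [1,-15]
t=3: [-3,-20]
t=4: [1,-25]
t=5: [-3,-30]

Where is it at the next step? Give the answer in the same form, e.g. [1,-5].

First: cycles through 1, -3 every 2 steps. Step 6 lands at position 0 of the cycle → 1.
Second: linear, -5 per step → -35 at step 6.

[1,-35]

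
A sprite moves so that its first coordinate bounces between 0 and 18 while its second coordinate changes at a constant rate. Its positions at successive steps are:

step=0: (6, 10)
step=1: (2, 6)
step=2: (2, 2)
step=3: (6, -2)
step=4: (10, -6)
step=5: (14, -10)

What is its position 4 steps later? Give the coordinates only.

The first coordinate travels 4 per step and bounces off the walls at 0 and 18.
  step 6: 14 → 18
  step 7: 18 → 14
  step 8: 14 → 10
  step 9: 10 → 6
The second coordinate changes by -4 each step: at step 9 it is -26.

(6, -26)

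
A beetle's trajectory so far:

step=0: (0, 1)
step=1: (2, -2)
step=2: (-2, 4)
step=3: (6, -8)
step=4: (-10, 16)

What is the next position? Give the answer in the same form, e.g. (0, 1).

(22, -32)

Step-to-step displacements: (+2, -3), (-4, +6), (+8, -12), (-16, +24); each is -2× the previous.
step 5: (-10, 16) + (+32, -48) → (22, -32)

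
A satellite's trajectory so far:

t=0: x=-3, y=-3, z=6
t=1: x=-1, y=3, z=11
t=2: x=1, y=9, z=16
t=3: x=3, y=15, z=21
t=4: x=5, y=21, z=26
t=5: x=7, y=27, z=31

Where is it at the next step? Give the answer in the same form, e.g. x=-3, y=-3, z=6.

x=9, y=33, z=36

The position changes by (+2,+6,+5) every step.
step 6: x=7, y=27, z=31 + (+2,+6,+5) → x=9, y=33, z=36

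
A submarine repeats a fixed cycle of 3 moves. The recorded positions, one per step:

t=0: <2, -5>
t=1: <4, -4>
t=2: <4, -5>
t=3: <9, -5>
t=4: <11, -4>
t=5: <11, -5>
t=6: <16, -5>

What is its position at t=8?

<18, -5>

The moves between consecutive positions are <+2, +1>, <+0, -1>, <+5, +0>, <+2, +1>, <+0, -1>, <+5, +0>; they repeat the 3-cycle [<+2, +1>, <+0, -1>, <+5, +0>].
step 7: apply <+2, +1> → <18, -4>
step 8: apply <+0, -1> → <18, -5>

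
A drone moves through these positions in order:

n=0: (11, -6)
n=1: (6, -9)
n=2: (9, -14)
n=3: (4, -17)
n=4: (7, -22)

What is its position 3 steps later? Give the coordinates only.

(0, -33)

Step-to-step displacements: (-5, -3), (+3, -5), (-5, -3), (+3, -5) — a repeating cycle of length 2.
step 5: apply (-5, -3) → (2, -25)
step 6: apply (+3, -5) → (5, -30)
step 7: apply (-5, -3) → (0, -33)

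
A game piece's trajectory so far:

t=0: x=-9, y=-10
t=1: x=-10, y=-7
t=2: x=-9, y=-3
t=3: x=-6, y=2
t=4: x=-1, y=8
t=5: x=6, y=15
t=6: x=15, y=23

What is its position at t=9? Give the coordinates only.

x=54, y=53

First differences are (-1, +3), (+1, +4), (+3, +5), (+5, +6), (+7, +7), (+9, +8); their common second difference is (+2, +1) (constant acceleration).
step 7: x=15, y=23 + (+11, +9) → x=26, y=32
step 8: x=26, y=32 + (+13, +10) → x=39, y=42
step 9: x=39, y=42 + (+15, +11) → x=54, y=53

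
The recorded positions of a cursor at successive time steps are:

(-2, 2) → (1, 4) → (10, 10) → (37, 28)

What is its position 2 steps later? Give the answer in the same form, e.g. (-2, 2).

(361, 244)

Step-to-step displacements: (+3, +2), (+9, +6), (+27, +18); each is 3× the previous.
step 4: (37, 28) + (+81, +54) → (118, 82)
step 5: (118, 82) + (+243, +162) → (361, 244)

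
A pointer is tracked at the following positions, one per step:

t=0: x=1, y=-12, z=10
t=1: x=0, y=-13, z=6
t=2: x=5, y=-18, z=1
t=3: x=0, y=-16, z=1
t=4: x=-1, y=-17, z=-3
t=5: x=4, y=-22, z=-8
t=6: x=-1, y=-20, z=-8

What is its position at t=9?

x=-2, y=-24, z=-17

The moves between consecutive positions are (-1, -1, -4), (+5, -5, -5), (-5, +2, +0), (-1, -1, -4), (+5, -5, -5), (-5, +2, +0); they repeat the 3-cycle [(-1, -1, -4), (+5, -5, -5), (-5, +2, +0)].
step 7: apply (-1, -1, -4) → x=-2, y=-21, z=-12
step 8: apply (+5, -5, -5) → x=3, y=-26, z=-17
step 9: apply (-5, +2, +0) → x=-2, y=-24, z=-17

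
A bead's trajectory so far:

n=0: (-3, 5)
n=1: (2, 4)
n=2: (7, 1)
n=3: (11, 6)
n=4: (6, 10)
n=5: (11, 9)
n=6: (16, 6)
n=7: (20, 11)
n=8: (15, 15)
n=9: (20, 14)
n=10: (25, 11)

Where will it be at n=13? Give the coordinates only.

(29, 19)

Differencing gives (+5, -1), (+5, -3), (+4, +5), (-5, +4), (+5, -1), (+5, -3), (+4, +5), (-5, +4), (+5, -1), (+5, -3). This is the pattern (+5, -1), (+5, -3), (+4, +5), (-5, +4) repeated.
step 11: apply (+4, +5) → (29, 16)
step 12: apply (-5, +4) → (24, 20)
step 13: apply (+5, -1) → (29, 19)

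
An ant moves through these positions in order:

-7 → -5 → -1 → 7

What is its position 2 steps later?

Step-to-step displacements: +2, +4, +8; each is 2× the previous.
step 4: 7 + 16 → 23
step 5: 23 + 32 → 55

55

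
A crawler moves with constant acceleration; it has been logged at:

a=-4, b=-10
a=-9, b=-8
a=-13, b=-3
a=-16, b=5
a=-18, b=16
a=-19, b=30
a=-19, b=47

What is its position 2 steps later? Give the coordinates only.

a=-16, b=90

First differences are (-5, +2), (-4, +5), (-3, +8), (-2, +11), (-1, +14), (+0, +17); their common second difference is (+1, +3) (constant acceleration).
step 7: a=-19, b=47 + (+1, +20) → a=-18, b=67
step 8: a=-18, b=67 + (+2, +23) → a=-16, b=90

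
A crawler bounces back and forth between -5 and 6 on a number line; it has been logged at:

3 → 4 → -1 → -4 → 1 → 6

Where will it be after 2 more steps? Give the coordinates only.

-4

The value travels 5 per step and bounces off the walls at -5 and 6.
  step 6: 6 → 1
  step 7: 1 → -4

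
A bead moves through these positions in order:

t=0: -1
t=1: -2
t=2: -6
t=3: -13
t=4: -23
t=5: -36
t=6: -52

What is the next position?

-71

Successive displacements: -1, -4, -7, -10, -13, -16 — each changes by -3.
step 7: -52 − 19 → -71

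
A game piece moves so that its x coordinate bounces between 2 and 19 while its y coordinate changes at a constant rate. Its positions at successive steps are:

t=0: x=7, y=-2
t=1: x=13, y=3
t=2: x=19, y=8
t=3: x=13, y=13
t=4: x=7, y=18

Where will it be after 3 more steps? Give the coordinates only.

x=15, y=33

The x coordinate reflects between 2 and 19, moving 6 per step.
  step 5: 7 → 3
  step 6: 3 → 9
  step 7: 9 → 15
The y coordinate changes by +5 each step: at step 7 it is 33.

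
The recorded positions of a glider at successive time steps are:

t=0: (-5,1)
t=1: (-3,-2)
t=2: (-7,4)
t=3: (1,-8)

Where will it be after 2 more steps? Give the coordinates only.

(17,-32)

Step-to-step displacements: (+2,-3), (-4,+6), (+8,-12); each is -2× the previous.
step 4: (1,-8) + (-16,+24) → (-15,16)
step 5: (-15,16) + (+32,-48) → (17,-32)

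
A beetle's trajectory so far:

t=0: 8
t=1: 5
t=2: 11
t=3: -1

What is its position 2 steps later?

The jumps are -3, +6, -12 — a geometric progression with ratio -2.
step 4: -1 + 24 → 23
step 5: 23 − 48 → -25

-25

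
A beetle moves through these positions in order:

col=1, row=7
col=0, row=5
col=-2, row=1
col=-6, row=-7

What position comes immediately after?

Step-to-step displacements: (-1, -2), (-2, -4), (-4, -8); each is 2× the previous.
step 4: col=-6, row=-7 + (-8, -16) → col=-14, row=-23

col=-14, row=-23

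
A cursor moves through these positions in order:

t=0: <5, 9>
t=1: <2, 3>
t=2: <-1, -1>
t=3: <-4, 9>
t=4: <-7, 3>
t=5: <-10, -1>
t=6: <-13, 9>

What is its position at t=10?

First: linear, -3 per step → -25 at step 10.
Second: cycles through 9, 3, -1 every 3 steps. Step 10 lands at position 1 of the cycle → 3.

<-25, 3>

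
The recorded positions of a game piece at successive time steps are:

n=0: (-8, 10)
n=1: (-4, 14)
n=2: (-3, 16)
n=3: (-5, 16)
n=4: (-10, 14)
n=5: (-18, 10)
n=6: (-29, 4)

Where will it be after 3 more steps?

Taking differences between consecutive positions: (+4, +4), (+1, +2), (-2, +0), (-5, -2), (-8, -4), (-11, -6). These grow by (-3, -2) each step.
step 7: (-29, 4) + (-14, -8) → (-43, -4)
step 8: (-43, -4) + (-17, -10) → (-60, -14)
step 9: (-60, -14) + (-20, -12) → (-80, -26)

(-80, -26)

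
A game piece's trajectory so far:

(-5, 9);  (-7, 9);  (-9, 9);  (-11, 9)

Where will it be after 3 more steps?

Each step adds (-2, +0) to the position.
step 4: (-11, 9) + (-2, +0) → (-13, 9)
step 5: (-13, 9) + (-2, +0) → (-15, 9)
step 6: (-15, 9) + (-2, +0) → (-17, 9)

(-17, 9)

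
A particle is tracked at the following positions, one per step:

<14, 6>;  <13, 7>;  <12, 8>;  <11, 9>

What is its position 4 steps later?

<7, 13>

The position changes by <-1, +1> every step.
step 4: <11, 9> + <-1, +1> → <10, 10>
step 5: <10, 10> + <-1, +1> → <9, 11>
step 6: <9, 11> + <-1, +1> → <8, 12>
step 7: <8, 12> + <-1, +1> → <7, 13>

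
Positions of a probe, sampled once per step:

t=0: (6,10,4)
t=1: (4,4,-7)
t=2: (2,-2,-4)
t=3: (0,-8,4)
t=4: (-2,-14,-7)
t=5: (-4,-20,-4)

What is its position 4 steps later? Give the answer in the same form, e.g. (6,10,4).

The first coordinate changes by -2 each step, so at step 9 it is 6 + 9·(-2) = -12.
The second coordinate changes by -6 each step, so at step 9 it is 10 + 9·(-6) = -44.
The third coordinate repeats the cycle [4, -7, -4] with period 3; step 9 mod 3 = 0, giving 4.

(-12,-44,4)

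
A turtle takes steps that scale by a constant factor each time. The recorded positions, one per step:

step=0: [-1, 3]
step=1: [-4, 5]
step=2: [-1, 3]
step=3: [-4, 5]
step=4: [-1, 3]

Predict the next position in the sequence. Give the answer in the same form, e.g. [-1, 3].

The jumps are [-3, +2], [+3, -2], [-3, +2], [+3, -2] — a geometric progression with ratio -1.
step 5: [-1, 3] + [-3, +2] → [-4, 5]

[-4, 5]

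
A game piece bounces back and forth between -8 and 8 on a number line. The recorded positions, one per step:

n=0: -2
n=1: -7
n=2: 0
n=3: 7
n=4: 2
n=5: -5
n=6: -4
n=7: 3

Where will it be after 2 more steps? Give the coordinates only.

The value travels 7 per step and bounces off the walls at -8 and 8.
  step 8: 3 → 6
  step 9: 6 → -1

-1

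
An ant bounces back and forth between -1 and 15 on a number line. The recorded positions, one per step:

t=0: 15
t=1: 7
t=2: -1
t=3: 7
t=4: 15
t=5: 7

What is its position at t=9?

The value reflects between -1 and 15, moving 8 per step.
  step 6: 7 → -1
  step 7: -1 → 7
  step 8: 7 → 15
  step 9: 15 → 7

7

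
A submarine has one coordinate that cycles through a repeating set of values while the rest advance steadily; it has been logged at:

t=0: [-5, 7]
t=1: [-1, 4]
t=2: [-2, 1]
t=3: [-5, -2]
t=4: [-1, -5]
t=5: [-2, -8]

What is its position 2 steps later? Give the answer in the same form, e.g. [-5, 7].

First: cycles through -5, -1, -2 every 3 steps. Step 7 lands at position 1 of the cycle → -1.
Second: linear, -3 per step → -14 at step 7.

[-1, -14]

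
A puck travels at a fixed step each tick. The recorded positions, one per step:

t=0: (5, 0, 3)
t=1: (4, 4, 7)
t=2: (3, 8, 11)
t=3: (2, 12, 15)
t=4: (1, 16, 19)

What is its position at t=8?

Each step adds (-1, +4, +4) to the position.
step 5: (1, 16, 19) + (-1, +4, +4) → (0, 20, 23)
step 6: (0, 20, 23) + (-1, +4, +4) → (-1, 24, 27)
step 7: (-1, 24, 27) + (-1, +4, +4) → (-2, 28, 31)
step 8: (-2, 28, 31) + (-1, +4, +4) → (-3, 32, 35)

(-3, 32, 35)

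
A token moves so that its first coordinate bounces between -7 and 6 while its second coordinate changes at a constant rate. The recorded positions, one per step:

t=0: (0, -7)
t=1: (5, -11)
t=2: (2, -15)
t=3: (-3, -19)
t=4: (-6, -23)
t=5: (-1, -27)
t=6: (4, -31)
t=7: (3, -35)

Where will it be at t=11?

The first coordinate travels 5 per step and bounces off the walls at -7 and 6.
  step 8: 3 → -2
  step 9: -2 → -7
  step 10: -7 → -2
  step 11: -2 → 3
The second coordinate changes by -4 each step: at step 11 it is -51.

(3, -51)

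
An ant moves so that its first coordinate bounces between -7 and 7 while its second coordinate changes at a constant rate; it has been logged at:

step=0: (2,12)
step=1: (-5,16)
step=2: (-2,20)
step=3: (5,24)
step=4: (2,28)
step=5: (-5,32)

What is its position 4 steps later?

(-5,48)

The first coordinate travels 7 per step and bounces off the walls at -7 and 7.
  step 6: -5 → -2
  step 7: -2 → 5
  step 8: 5 → 2
  step 9: 2 → -5
The second coordinate changes by +4 each step: at step 9 it is 48.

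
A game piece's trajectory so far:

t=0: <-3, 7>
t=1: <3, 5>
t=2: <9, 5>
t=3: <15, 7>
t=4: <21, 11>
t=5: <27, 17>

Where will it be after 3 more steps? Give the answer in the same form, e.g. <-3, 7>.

<45, 47>

First differences are <+6, -2>, <+6, +0>, <+6, +2>, <+6, +4>, <+6, +6>; their common second difference is <+0, +2> (constant acceleration).
step 6: <27, 17> + <+6, +8> → <33, 25>
step 7: <33, 25> + <+6, +10> → <39, 35>
step 8: <39, 35> + <+6, +12> → <45, 47>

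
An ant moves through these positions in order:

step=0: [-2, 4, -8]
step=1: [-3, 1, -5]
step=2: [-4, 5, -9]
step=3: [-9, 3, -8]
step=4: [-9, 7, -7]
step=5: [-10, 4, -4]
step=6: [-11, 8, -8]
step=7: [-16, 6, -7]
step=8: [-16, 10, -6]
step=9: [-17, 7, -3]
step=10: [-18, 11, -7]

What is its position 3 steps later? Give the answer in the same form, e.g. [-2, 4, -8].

[-24, 10, -2]

Step-to-step displacements: [-1, -3, +3], [-1, +4, -4], [-5, -2, +1], [+0, +4, +1], [-1, -3, +3], [-1, +4, -4], [-5, -2, +1], [+0, +4, +1], [-1, -3, +3], [-1, +4, -4] — a repeating cycle of length 4.
step 11: apply [-5, -2, +1] → [-23, 9, -6]
step 12: apply [+0, +4, +1] → [-23, 13, -5]
step 13: apply [-1, -3, +3] → [-24, 10, -2]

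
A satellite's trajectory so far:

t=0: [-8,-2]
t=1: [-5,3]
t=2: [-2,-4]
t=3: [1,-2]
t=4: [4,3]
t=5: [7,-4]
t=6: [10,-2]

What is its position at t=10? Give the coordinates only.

First: linear, +3 per step → 22 at step 10.
Second: cycles through -2, 3, -4 every 3 steps. Step 10 lands at position 1 of the cycle → 3.

[22,3]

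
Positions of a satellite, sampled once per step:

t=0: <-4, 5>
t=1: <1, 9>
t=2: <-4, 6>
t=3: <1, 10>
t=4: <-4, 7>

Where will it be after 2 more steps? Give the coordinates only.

<-4, 8>

Differencing gives <+5, +4>, <-5, -3>, <+5, +4>, <-5, -3>. This is the pattern <+5, +4>, <-5, -3> repeated.
step 5: apply <+5, +4> → <1, 11>
step 6: apply <-5, -3> → <-4, 8>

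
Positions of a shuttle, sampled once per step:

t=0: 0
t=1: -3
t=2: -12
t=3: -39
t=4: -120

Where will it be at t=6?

-1092

The jumps are -3, -9, -27, -81 — a geometric progression with ratio 3.
step 5: -120 − 243 → -363
step 6: -363 − 729 → -1092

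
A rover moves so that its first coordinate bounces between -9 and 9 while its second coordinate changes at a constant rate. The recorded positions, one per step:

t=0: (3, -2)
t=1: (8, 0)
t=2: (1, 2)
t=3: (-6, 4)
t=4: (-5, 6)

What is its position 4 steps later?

The first coordinate travels 7 per step and bounces off the walls at -9 and 9.
  step 5: -5 → 2
  step 6: 2 → 9
  step 7: 9 → 2
  step 8: 2 → -5
The second coordinate changes by +2 each step: at step 8 it is 14.

(-5, 14)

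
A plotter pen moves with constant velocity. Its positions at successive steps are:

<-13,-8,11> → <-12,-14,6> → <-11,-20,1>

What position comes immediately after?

<-10,-26,-4>

Constant displacement of <+1,-6,-5> per step.
step 3: <-11,-20,1> + <+1,-6,-5> → <-10,-26,-4>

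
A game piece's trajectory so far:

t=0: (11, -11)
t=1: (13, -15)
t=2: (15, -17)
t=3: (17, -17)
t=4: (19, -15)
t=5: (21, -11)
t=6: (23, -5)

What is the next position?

(25, 3)

Successive displacements: (+2, -4), (+2, -2), (+2, +0), (+2, +2), (+2, +4), (+2, +6) — each changes by (+0, +2).
step 7: (23, -5) + (+2, +8) → (25, 3)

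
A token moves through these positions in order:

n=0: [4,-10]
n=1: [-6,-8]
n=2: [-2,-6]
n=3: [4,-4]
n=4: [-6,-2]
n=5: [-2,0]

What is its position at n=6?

First: cycles through 4, -6, -2 every 3 steps. Step 6 lands at position 0 of the cycle → 4.
Second: linear, +2 per step → 2 at step 6.

[4,2]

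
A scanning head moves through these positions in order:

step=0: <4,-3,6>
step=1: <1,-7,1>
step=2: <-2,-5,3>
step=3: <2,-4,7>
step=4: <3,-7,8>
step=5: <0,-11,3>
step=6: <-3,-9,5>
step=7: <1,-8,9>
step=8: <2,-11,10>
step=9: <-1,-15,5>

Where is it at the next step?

Step-to-step displacements: <-3,-4,-5>, <-3,+2,+2>, <+4,+1,+4>, <+1,-3,+1>, <-3,-4,-5>, <-3,+2,+2>, <+4,+1,+4>, <+1,-3,+1>, <-3,-4,-5> — a repeating cycle of length 4.
step 10: apply <-3,+2,+2> → <-4,-13,7>

<-4,-13,7>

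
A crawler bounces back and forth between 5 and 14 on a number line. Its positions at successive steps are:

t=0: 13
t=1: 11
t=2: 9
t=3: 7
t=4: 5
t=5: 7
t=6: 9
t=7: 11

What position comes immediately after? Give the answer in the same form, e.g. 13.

13

The value reflects between 5 and 14, moving 2 per step.
  step 8: 11 → 13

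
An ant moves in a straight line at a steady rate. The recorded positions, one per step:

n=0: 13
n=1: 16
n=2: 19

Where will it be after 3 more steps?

28

Each step adds +3 to the position.
step 3: 19 + 3 → 22
step 4: 22 + 3 → 25
step 5: 25 + 3 → 28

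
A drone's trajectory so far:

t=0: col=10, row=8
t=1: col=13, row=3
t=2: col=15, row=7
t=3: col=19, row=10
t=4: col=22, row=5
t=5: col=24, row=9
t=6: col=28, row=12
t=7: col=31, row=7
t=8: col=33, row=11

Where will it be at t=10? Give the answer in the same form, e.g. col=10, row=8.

col=40, row=9

The moves between consecutive positions are (+3, -5), (+2, +4), (+4, +3), (+3, -5), (+2, +4), (+4, +3), (+3, -5), (+2, +4); they repeat the 3-cycle [(+3, -5), (+2, +4), (+4, +3)].
step 9: apply (+4, +3) → col=37, row=14
step 10: apply (+3, -5) → col=40, row=9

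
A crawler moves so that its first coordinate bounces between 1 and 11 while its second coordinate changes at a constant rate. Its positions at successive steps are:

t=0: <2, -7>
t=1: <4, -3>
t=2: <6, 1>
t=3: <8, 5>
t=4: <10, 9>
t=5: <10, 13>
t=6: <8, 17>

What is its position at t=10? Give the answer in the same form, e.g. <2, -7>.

<2, 33>

The first coordinate travels 2 per step and bounces off the walls at 1 and 11.
  step 7: 8 → 6
  step 8: 6 → 4
  step 9: 4 → 2
  step 10: 2 → 2
The second coordinate changes by +4 each step: at step 10 it is 33.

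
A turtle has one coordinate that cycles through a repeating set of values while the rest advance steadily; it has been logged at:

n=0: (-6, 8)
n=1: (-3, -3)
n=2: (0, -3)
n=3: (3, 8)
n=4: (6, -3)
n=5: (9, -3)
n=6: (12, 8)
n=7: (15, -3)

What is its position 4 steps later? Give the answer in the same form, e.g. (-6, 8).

First: linear, +3 per step → 27 at step 11.
Second: cycles through 8, -3, -3 every 3 steps. Step 11 lands at position 2 of the cycle → -3.

(27, -3)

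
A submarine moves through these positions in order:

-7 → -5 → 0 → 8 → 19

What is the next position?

Successive displacements: +2, +5, +8, +11 — each changes by +3.
step 5: 19 + 14 → 33

33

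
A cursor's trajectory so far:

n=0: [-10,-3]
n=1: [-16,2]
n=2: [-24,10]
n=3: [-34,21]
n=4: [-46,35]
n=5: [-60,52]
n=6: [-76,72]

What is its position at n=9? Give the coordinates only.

[-136,150]

Successive displacements: [-6,+5], [-8,+8], [-10,+11], [-12,+14], [-14,+17], [-16,+20] — each changes by [-2,+3].
step 7: [-76,72] + [-18,+23] → [-94,95]
step 8: [-94,95] + [-20,+26] → [-114,121]
step 9: [-114,121] + [-22,+29] → [-136,150]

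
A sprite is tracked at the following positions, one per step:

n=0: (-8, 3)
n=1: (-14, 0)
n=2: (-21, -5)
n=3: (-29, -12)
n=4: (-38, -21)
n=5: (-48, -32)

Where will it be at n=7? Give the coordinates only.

First differences are (-6, -3), (-7, -5), (-8, -7), (-9, -9), (-10, -11); their common second difference is (-1, -2) (constant acceleration).
step 6: (-48, -32) + (-11, -13) → (-59, -45)
step 7: (-59, -45) + (-12, -15) → (-71, -60)

(-71, -60)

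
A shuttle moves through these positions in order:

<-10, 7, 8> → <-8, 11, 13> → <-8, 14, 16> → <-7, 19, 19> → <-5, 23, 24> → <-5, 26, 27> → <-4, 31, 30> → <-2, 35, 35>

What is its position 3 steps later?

<1, 47, 46>

Differencing gives <+2, +4, +5>, <+0, +3, +3>, <+1, +5, +3>, <+2, +4, +5>, <+0, +3, +3>, <+1, +5, +3>, <+2, +4, +5>. This is the pattern <+2, +4, +5>, <+0, +3, +3>, <+1, +5, +3> repeated.
step 8: apply <+0, +3, +3> → <-2, 38, 38>
step 9: apply <+1, +5, +3> → <-1, 43, 41>
step 10: apply <+2, +4, +5> → <1, 47, 46>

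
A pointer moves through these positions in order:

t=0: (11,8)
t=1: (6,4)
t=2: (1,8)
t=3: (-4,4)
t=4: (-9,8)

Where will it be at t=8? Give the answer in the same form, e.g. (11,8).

First: linear, -5 per step → -29 at step 8.
Second: cycles through 8, 4 every 2 steps. Step 8 lands at position 0 of the cycle → 8.

(-29,8)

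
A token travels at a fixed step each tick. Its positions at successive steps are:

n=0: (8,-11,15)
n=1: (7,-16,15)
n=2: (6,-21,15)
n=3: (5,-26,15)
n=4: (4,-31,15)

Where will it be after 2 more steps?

Constant displacement of (-1,-5,+0) per step.
step 5: (4,-31,15) + (-1,-5,+0) → (3,-36,15)
step 6: (3,-36,15) + (-1,-5,+0) → (2,-41,15)

(2,-41,15)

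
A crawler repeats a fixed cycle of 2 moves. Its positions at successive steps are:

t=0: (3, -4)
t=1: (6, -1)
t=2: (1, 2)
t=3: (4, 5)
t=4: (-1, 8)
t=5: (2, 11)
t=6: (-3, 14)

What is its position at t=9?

(-2, 23)

The moves between consecutive positions are (+3, +3), (-5, +3), (+3, +3), (-5, +3), (+3, +3), (-5, +3); they repeat the 2-cycle [(+3, +3), (-5, +3)].
step 7: apply (+3, +3) → (0, 17)
step 8: apply (-5, +3) → (-5, 20)
step 9: apply (+3, +3) → (-2, 23)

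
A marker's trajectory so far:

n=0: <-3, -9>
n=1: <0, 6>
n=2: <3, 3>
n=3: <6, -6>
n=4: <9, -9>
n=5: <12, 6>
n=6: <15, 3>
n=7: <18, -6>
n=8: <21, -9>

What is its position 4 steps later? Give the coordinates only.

<33, -9>

The first coordinate changes by +3 each step, so at step 12 it is -3 + 12·(3) = 33.
The second coordinate repeats the cycle [-9, 6, 3, -6] with period 4; step 12 mod 4 = 0, giving -9.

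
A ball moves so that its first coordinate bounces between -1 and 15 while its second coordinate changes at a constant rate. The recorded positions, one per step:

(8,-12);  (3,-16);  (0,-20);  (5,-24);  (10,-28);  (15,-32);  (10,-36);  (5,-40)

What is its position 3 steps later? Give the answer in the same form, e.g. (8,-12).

(8,-52)

The first coordinate reflects between -1 and 15, moving 5 per step.
  step 8: 5 → 0
  step 9: 0 → 3
  step 10: 3 → 8
The second coordinate changes by -4 each step: at step 10 it is -52.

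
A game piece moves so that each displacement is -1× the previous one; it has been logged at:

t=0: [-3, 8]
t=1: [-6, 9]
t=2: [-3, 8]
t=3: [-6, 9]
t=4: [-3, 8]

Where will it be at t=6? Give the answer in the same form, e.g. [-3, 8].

[-3, 8]

Step-to-step displacements: [-3, +1], [+3, -1], [-3, +1], [+3, -1]; each is -1× the previous.
step 5: [-3, 8] + [-3, +1] → [-6, 9]
step 6: [-6, 9] + [+3, -1] → [-3, 8]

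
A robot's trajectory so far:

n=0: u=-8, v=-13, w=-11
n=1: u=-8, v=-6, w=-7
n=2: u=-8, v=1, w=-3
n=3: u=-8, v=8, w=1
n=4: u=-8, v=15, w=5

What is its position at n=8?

Each step adds (+0, +7, +4) to the position.
step 5: u=-8, v=15, w=5 + (+0, +7, +4) → u=-8, v=22, w=9
step 6: u=-8, v=22, w=9 + (+0, +7, +4) → u=-8, v=29, w=13
step 7: u=-8, v=29, w=13 + (+0, +7, +4) → u=-8, v=36, w=17
step 8: u=-8, v=36, w=17 + (+0, +7, +4) → u=-8, v=43, w=21

u=-8, v=43, w=21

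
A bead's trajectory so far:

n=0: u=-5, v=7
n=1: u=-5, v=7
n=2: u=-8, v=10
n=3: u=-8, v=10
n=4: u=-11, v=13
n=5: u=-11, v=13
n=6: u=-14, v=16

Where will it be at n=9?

u=-17, v=19

The moves between consecutive positions are (+0,+0), (-3,+3), (+0,+0), (-3,+3), (+0,+0), (-3,+3); they repeat the 2-cycle [(+0,+0), (-3,+3)].
step 7: apply (+0,+0) → u=-14, v=16
step 8: apply (-3,+3) → u=-17, v=19
step 9: apply (+0,+0) → u=-17, v=19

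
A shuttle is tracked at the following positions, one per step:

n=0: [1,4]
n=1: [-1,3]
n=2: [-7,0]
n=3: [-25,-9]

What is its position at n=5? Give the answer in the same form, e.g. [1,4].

Consecutive displacements [-2,-1], [-6,-3], [-18,-9] scale by a factor of 3 each step.
step 4: [-25,-9] + [-54,-27] → [-79,-36]
step 5: [-79,-36] + [-162,-81] → [-241,-117]

[-241,-117]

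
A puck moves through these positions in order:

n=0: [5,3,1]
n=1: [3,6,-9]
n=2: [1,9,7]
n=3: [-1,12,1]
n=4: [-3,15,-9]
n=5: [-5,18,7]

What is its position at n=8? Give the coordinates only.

[-11,27,7]

First: linear, -2 per step → -11 at step 8.
Second: linear, +3 per step → 27 at step 8.
Third: cycles through 1, -9, 7 every 3 steps. Step 8 lands at position 2 of the cycle → 7.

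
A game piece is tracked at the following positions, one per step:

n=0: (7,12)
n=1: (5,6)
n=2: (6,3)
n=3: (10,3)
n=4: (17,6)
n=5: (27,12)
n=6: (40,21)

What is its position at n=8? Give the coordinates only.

Successive displacements: (-2,-6), (+1,-3), (+4,+0), (+7,+3), (+10,+6), (+13,+9) — each changes by (+3,+3).
step 7: (40,21) + (+16,+12) → (56,33)
step 8: (56,33) + (+19,+15) → (75,48)

(75,48)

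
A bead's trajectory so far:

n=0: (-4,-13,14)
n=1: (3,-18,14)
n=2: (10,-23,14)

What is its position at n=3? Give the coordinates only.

(17,-28,14)

The position changes by (+7,-5,+0) every step.
step 3: (10,-23,14) + (+7,-5,+0) → (17,-28,14)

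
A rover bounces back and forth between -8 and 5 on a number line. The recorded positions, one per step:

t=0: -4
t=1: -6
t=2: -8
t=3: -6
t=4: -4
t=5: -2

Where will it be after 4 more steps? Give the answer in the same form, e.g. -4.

4

The value travels 2 per step and bounces off the walls at -8 and 5.
  step 6: -2 → 0
  step 7: 0 → 2
  step 8: 2 → 4
  step 9: 4 → 4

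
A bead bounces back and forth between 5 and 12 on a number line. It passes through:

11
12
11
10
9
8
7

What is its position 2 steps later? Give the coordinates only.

5

The value travels 1 per step and bounces off the walls at 5 and 12.
  step 7: 7 → 6
  step 8: 6 → 5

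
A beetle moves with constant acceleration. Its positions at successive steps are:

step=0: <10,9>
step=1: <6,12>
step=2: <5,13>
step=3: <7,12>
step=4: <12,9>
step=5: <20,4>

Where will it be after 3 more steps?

<62,-23>

Successive displacements: <-4,+3>, <-1,+1>, <+2,-1>, <+5,-3>, <+8,-5> — each changes by <+3,-2>.
step 6: <20,4> + <+11,-7> → <31,-3>
step 7: <31,-3> + <+14,-9> → <45,-12>
step 8: <45,-12> + <+17,-11> → <62,-23>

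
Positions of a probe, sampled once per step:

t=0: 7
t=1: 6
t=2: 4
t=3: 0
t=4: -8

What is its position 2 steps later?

-56

The jumps are -1, -2, -4, -8 — a geometric progression with ratio 2.
step 5: -8 − 16 → -24
step 6: -24 − 32 → -56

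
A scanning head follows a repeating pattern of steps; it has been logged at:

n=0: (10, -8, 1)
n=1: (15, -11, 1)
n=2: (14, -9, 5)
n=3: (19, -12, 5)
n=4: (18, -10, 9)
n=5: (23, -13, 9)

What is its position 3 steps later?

(26, -12, 17)

The moves between consecutive positions are (+5, -3, +0), (-1, +2, +4), (+5, -3, +0), (-1, +2, +4), (+5, -3, +0); they repeat the 2-cycle [(+5, -3, +0), (-1, +2, +4)].
step 6: apply (-1, +2, +4) → (22, -11, 13)
step 7: apply (+5, -3, +0) → (27, -14, 13)
step 8: apply (-1, +2, +4) → (26, -12, 17)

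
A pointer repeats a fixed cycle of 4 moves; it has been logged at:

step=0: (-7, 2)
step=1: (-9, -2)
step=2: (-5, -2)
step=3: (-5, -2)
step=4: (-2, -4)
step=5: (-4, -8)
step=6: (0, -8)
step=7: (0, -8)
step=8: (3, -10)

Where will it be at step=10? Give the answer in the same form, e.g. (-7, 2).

Step-to-step displacements: (-2, -4), (+4, +0), (+0, +0), (+3, -2), (-2, -4), (+4, +0), (+0, +0), (+3, -2) — a repeating cycle of length 4.
step 9: apply (-2, -4) → (1, -14)
step 10: apply (+4, +0) → (5, -14)

(5, -14)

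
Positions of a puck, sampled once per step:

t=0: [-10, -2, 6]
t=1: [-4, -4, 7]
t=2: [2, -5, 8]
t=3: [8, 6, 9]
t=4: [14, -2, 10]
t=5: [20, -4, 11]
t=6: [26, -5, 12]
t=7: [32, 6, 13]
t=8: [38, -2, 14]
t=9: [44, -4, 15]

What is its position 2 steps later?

The first coordinate changes by +6 each step, so at step 11 it is -10 + 11·(6) = 56.
The second coordinate repeats the cycle [-2, -4, -5, 6] with period 4; step 11 mod 4 = 3, giving 6.
The third coordinate changes by +1 each step, so at step 11 it is 6 + 11·(1) = 17.

[56, 6, 17]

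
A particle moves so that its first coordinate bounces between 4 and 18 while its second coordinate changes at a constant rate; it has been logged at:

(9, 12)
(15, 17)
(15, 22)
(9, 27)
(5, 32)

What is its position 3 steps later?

(13, 47)

The first coordinate reflects between 4 and 18, moving 6 per step.
  step 5: 5 → 11
  step 6: 11 → 17
  step 7: 17 → 13
The second coordinate changes by +5 each step: at step 7 it is 47.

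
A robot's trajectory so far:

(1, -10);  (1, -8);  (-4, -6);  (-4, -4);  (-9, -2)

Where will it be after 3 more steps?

(-14, 4)

The moves between consecutive positions are (+0, +2), (-5, +2), (+0, +2), (-5, +2); they repeat the 2-cycle [(+0, +2), (-5, +2)].
step 5: apply (+0, +2) → (-9, 0)
step 6: apply (-5, +2) → (-14, 2)
step 7: apply (+0, +2) → (-14, 4)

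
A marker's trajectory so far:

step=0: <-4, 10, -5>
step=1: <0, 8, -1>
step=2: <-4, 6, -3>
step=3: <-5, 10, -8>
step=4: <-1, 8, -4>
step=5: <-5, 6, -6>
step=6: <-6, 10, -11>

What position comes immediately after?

<-2, 8, -7>

Differencing gives <+4, -2, +4>, <-4, -2, -2>, <-1, +4, -5>, <+4, -2, +4>, <-4, -2, -2>, <-1, +4, -5>. This is the pattern <+4, -2, +4>, <-4, -2, -2>, <-1, +4, -5> repeated.
step 7: apply <+4, -2, +4> → <-2, 8, -7>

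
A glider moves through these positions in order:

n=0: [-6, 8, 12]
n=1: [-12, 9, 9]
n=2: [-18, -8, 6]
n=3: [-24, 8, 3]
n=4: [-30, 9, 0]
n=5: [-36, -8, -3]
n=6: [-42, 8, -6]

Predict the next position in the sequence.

The first coordinate changes by -6 each step, so at step 7 it is -6 + 7·(-6) = -48.
The second coordinate repeats the cycle [8, 9, -8] with period 3; step 7 mod 3 = 1, giving 9.
The third coordinate changes by -3 each step, so at step 7 it is 12 + 7·(-3) = -9.

[-48, 9, -9]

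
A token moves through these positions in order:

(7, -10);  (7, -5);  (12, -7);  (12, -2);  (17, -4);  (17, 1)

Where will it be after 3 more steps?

(27, 2)

The moves between consecutive positions are (+0, +5), (+5, -2), (+0, +5), (+5, -2), (+0, +5); they repeat the 2-cycle [(+0, +5), (+5, -2)].
step 6: apply (+5, -2) → (22, -1)
step 7: apply (+0, +5) → (22, 4)
step 8: apply (+5, -2) → (27, 2)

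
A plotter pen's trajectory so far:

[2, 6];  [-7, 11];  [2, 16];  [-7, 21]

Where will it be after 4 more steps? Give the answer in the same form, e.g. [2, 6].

[-7, 41]

First: cycles through 2, -7 every 2 steps. Step 7 lands at position 1 of the cycle → -7.
Second: linear, +5 per step → 41 at step 7.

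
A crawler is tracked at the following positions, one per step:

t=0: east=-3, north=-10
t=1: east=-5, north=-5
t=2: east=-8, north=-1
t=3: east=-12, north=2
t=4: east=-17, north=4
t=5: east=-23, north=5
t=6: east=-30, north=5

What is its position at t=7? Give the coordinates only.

east=-38, north=4

Taking differences between consecutive positions: (-2, +5), (-3, +4), (-4, +3), (-5, +2), (-6, +1), (-7, +0). These grow by (-1, -1) each step.
step 7: east=-30, north=5 + (-8, -1) → east=-38, north=4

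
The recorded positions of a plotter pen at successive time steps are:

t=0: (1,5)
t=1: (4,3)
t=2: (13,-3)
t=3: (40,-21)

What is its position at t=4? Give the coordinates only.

Step-to-step displacements: (+3,-2), (+9,-6), (+27,-18); each is 3× the previous.
step 4: (40,-21) + (+81,-54) → (121,-75)

(121,-75)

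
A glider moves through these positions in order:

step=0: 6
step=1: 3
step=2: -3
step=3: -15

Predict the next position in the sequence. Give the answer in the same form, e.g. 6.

Consecutive displacements -3, -6, -12 scale by a factor of 2 each step.
step 4: -15 − 24 → -39

-39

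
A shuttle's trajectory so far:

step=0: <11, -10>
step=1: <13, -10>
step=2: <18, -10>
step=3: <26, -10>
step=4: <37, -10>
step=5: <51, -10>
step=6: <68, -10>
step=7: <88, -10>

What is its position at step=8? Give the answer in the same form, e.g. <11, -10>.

<111, -10>

Successive displacements: <+2, +0>, <+5, +0>, <+8, +0>, <+11, +0>, <+14, +0>, <+17, +0>, <+20, +0> — each changes by <+3, +0>.
step 8: <88, -10> + <+23, +0> → <111, -10>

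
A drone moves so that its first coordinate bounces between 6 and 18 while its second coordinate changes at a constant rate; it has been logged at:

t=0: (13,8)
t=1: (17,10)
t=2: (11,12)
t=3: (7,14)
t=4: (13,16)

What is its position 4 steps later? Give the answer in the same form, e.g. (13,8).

The first coordinate reflects between 6 and 18, moving 6 per step.
  step 5: 13 → 17
  step 6: 17 → 11
  step 7: 11 → 7
  step 8: 7 → 13
The second coordinate changes by +2 each step: at step 8 it is 24.

(13,24)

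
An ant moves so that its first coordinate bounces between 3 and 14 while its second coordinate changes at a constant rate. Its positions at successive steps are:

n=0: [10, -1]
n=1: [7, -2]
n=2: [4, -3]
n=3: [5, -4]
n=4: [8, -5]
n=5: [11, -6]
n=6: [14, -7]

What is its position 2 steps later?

The first coordinate reflects between 3 and 14, moving 3 per step.
  step 7: 14 → 11
  step 8: 11 → 8
The second coordinate changes by -1 each step: at step 8 it is -9.

[8, -9]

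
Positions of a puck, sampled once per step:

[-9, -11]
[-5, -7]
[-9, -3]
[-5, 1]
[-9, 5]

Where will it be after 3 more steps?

First: cycles through -9, -5 every 2 steps. Step 7 lands at position 1 of the cycle → -5.
Second: linear, +4 per step → 17 at step 7.

[-5, 17]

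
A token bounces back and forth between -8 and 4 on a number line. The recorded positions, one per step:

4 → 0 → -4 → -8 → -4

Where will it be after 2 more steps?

4

The value travels 4 per step and bounces off the walls at -8 and 4.
  step 5: -4 → 0
  step 6: 0 → 4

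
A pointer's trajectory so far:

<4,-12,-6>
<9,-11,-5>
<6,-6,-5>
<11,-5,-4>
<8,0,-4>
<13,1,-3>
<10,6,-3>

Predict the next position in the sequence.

Differencing gives <+5,+1,+1>, <-3,+5,+0>, <+5,+1,+1>, <-3,+5,+0>, <+5,+1,+1>, <-3,+5,+0>. This is the pattern <+5,+1,+1>, <-3,+5,+0> repeated.
step 7: apply <+5,+1,+1> → <15,7,-2>

<15,7,-2>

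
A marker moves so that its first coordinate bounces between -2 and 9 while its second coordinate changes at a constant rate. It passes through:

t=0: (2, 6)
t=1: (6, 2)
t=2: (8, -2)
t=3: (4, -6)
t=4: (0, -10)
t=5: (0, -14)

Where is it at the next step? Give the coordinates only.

The first coordinate travels 4 per step and bounces off the walls at -2 and 9.
  step 6: 0 → 4
The second coordinate changes by -4 each step: at step 6 it is -18.

(4, -18)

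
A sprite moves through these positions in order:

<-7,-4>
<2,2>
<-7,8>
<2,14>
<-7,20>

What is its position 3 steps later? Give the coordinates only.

The first coordinate repeats the cycle [-7, 2] with period 2; step 7 mod 2 = 1, giving 2.
The second coordinate changes by +6 each step, so at step 7 it is -4 + 7·(6) = 38.

<2,38>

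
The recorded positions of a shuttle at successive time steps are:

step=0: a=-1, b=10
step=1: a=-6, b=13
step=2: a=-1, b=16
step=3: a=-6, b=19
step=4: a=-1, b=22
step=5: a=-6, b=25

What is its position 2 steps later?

A: cycles through -1, -6 every 2 steps. Step 7 lands at position 1 of the cycle → -6.
B: linear, +3 per step → 31 at step 7.

a=-6, b=31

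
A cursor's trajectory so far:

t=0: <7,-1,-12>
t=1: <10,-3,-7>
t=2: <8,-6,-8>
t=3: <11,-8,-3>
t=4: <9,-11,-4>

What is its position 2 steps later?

Differencing gives <+3,-2,+5>, <-2,-3,-1>, <+3,-2,+5>, <-2,-3,-1>. This is the pattern <+3,-2,+5>, <-2,-3,-1> repeated.
step 5: apply <+3,-2,+5> → <12,-13,1>
step 6: apply <-2,-3,-1> → <10,-16,0>

<10,-16,0>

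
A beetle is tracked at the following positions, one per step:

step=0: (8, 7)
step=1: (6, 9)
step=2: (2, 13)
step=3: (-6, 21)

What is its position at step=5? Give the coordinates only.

(-54, 69)

Step-to-step displacements: (-2, +2), (-4, +4), (-8, +8); each is 2× the previous.
step 4: (-6, 21) + (-16, +16) → (-22, 37)
step 5: (-22, 37) + (-32, +32) → (-54, 69)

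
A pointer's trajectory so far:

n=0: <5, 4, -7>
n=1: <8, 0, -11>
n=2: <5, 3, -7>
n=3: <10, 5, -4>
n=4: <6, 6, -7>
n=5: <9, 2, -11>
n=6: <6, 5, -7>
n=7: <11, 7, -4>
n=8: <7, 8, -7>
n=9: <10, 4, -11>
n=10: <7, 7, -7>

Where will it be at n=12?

<8, 10, -7>

Differencing gives <+3, -4, -4>, <-3, +3, +4>, <+5, +2, +3>, <-4, +1, -3>, <+3, -4, -4>, <-3, +3, +4>, <+5, +2, +3>, <-4, +1, -3>, <+3, -4, -4>, <-3, +3, +4>. This is the pattern <+3, -4, -4>, <-3, +3, +4>, <+5, +2, +3>, <-4, +1, -3> repeated.
step 11: apply <+5, +2, +3> → <12, 9, -4>
step 12: apply <-4, +1, -3> → <8, 10, -7>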